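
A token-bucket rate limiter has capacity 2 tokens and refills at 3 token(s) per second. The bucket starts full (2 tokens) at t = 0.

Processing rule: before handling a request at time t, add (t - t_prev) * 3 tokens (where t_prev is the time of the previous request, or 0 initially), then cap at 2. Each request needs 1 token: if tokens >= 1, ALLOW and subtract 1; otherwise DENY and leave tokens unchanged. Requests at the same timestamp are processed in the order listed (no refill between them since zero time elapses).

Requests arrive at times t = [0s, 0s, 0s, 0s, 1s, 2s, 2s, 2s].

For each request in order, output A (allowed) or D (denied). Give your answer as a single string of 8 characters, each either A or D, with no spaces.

Answer: AADDAAAD

Derivation:
Simulating step by step:
  req#1 t=0s: ALLOW
  req#2 t=0s: ALLOW
  req#3 t=0s: DENY
  req#4 t=0s: DENY
  req#5 t=1s: ALLOW
  req#6 t=2s: ALLOW
  req#7 t=2s: ALLOW
  req#8 t=2s: DENY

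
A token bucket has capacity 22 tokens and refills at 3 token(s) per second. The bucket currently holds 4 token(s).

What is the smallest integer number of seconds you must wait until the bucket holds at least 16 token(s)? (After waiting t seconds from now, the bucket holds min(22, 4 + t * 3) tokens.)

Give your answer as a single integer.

Need 4 + t * 3 >= 16, so t >= 12/3.
Smallest integer t = ceil(12/3) = 4.

Answer: 4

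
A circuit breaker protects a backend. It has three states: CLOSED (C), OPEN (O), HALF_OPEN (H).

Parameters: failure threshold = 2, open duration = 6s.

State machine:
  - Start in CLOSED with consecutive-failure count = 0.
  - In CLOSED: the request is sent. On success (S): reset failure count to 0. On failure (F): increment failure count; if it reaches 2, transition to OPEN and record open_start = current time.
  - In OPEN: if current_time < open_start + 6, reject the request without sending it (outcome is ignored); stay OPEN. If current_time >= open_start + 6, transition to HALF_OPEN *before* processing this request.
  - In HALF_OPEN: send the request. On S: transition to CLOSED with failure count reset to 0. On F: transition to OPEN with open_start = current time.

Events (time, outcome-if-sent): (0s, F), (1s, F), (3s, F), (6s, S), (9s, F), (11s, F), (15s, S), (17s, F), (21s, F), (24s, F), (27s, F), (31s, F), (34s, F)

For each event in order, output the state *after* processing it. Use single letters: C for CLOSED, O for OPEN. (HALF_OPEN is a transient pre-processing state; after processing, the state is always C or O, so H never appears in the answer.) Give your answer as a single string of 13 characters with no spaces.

State after each event:
  event#1 t=0s outcome=F: state=CLOSED
  event#2 t=1s outcome=F: state=OPEN
  event#3 t=3s outcome=F: state=OPEN
  event#4 t=6s outcome=S: state=OPEN
  event#5 t=9s outcome=F: state=OPEN
  event#6 t=11s outcome=F: state=OPEN
  event#7 t=15s outcome=S: state=CLOSED
  event#8 t=17s outcome=F: state=CLOSED
  event#9 t=21s outcome=F: state=OPEN
  event#10 t=24s outcome=F: state=OPEN
  event#11 t=27s outcome=F: state=OPEN
  event#12 t=31s outcome=F: state=OPEN
  event#13 t=34s outcome=F: state=OPEN

Answer: COOOOOCCOOOOO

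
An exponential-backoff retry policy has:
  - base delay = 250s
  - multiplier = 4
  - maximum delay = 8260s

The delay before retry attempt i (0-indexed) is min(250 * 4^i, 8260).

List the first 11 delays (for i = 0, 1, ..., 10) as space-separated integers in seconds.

Computing each delay:
  i=0: min(250*4^0, 8260) = 250
  i=1: min(250*4^1, 8260) = 1000
  i=2: min(250*4^2, 8260) = 4000
  i=3: min(250*4^3, 8260) = 8260
  i=4: min(250*4^4, 8260) = 8260
  i=5: min(250*4^5, 8260) = 8260
  i=6: min(250*4^6, 8260) = 8260
  i=7: min(250*4^7, 8260) = 8260
  i=8: min(250*4^8, 8260) = 8260
  i=9: min(250*4^9, 8260) = 8260
  i=10: min(250*4^10, 8260) = 8260

Answer: 250 1000 4000 8260 8260 8260 8260 8260 8260 8260 8260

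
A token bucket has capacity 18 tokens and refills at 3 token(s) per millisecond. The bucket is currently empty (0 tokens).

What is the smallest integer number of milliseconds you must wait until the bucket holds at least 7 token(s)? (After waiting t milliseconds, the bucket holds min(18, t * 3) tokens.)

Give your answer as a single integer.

Answer: 3

Derivation:
Need t * 3 >= 7, so t >= 7/3.
Smallest integer t = ceil(7/3) = 3.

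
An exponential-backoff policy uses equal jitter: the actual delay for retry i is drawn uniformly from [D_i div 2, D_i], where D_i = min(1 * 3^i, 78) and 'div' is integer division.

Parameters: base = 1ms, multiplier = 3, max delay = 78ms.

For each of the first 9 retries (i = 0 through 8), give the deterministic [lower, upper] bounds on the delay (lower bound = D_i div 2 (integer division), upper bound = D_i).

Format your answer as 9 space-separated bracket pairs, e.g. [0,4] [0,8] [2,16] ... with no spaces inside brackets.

Computing bounds per retry:
  i=0: D_i=min(1*3^0,78)=1, bounds=[0,1]
  i=1: D_i=min(1*3^1,78)=3, bounds=[1,3]
  i=2: D_i=min(1*3^2,78)=9, bounds=[4,9]
  i=3: D_i=min(1*3^3,78)=27, bounds=[13,27]
  i=4: D_i=min(1*3^4,78)=78, bounds=[39,78]
  i=5: D_i=min(1*3^5,78)=78, bounds=[39,78]
  i=6: D_i=min(1*3^6,78)=78, bounds=[39,78]
  i=7: D_i=min(1*3^7,78)=78, bounds=[39,78]
  i=8: D_i=min(1*3^8,78)=78, bounds=[39,78]

Answer: [0,1] [1,3] [4,9] [13,27] [39,78] [39,78] [39,78] [39,78] [39,78]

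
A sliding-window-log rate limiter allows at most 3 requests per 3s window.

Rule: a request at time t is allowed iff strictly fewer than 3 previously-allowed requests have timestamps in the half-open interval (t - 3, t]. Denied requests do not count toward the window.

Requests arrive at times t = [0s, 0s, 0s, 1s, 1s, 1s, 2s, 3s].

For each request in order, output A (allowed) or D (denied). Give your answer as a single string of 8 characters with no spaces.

Answer: AAADDDDA

Derivation:
Tracking allowed requests in the window:
  req#1 t=0s: ALLOW
  req#2 t=0s: ALLOW
  req#3 t=0s: ALLOW
  req#4 t=1s: DENY
  req#5 t=1s: DENY
  req#6 t=1s: DENY
  req#7 t=2s: DENY
  req#8 t=3s: ALLOW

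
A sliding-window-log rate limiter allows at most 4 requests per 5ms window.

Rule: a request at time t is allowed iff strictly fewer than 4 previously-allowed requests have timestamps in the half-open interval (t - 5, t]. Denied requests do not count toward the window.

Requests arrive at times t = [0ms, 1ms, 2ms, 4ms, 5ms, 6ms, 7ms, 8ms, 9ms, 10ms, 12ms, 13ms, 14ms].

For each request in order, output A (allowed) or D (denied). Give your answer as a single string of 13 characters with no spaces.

Tracking allowed requests in the window:
  req#1 t=0ms: ALLOW
  req#2 t=1ms: ALLOW
  req#3 t=2ms: ALLOW
  req#4 t=4ms: ALLOW
  req#5 t=5ms: ALLOW
  req#6 t=6ms: ALLOW
  req#7 t=7ms: ALLOW
  req#8 t=8ms: DENY
  req#9 t=9ms: ALLOW
  req#10 t=10ms: ALLOW
  req#11 t=12ms: ALLOW
  req#12 t=13ms: ALLOW
  req#13 t=14ms: ALLOW

Answer: AAAAAAADAAAAA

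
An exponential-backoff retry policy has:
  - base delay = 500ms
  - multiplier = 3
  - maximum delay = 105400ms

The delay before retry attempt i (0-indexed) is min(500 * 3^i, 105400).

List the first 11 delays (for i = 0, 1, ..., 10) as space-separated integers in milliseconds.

Answer: 500 1500 4500 13500 40500 105400 105400 105400 105400 105400 105400

Derivation:
Computing each delay:
  i=0: min(500*3^0, 105400) = 500
  i=1: min(500*3^1, 105400) = 1500
  i=2: min(500*3^2, 105400) = 4500
  i=3: min(500*3^3, 105400) = 13500
  i=4: min(500*3^4, 105400) = 40500
  i=5: min(500*3^5, 105400) = 105400
  i=6: min(500*3^6, 105400) = 105400
  i=7: min(500*3^7, 105400) = 105400
  i=8: min(500*3^8, 105400) = 105400
  i=9: min(500*3^9, 105400) = 105400
  i=10: min(500*3^10, 105400) = 105400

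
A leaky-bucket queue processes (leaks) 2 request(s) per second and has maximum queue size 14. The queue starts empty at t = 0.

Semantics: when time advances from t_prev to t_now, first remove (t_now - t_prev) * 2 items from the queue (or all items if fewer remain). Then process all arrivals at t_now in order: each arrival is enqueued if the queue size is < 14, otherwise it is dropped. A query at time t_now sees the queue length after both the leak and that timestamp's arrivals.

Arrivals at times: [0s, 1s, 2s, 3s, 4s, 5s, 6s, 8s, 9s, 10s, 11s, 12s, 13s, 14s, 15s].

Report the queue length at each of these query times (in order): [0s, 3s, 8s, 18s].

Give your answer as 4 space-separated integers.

Answer: 1 1 1 0

Derivation:
Queue lengths at query times:
  query t=0s: backlog = 1
  query t=3s: backlog = 1
  query t=8s: backlog = 1
  query t=18s: backlog = 0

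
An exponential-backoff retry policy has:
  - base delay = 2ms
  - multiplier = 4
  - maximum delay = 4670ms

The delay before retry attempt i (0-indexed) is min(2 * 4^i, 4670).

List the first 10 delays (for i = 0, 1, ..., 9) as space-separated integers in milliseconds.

Answer: 2 8 32 128 512 2048 4670 4670 4670 4670

Derivation:
Computing each delay:
  i=0: min(2*4^0, 4670) = 2
  i=1: min(2*4^1, 4670) = 8
  i=2: min(2*4^2, 4670) = 32
  i=3: min(2*4^3, 4670) = 128
  i=4: min(2*4^4, 4670) = 512
  i=5: min(2*4^5, 4670) = 2048
  i=6: min(2*4^6, 4670) = 4670
  i=7: min(2*4^7, 4670) = 4670
  i=8: min(2*4^8, 4670) = 4670
  i=9: min(2*4^9, 4670) = 4670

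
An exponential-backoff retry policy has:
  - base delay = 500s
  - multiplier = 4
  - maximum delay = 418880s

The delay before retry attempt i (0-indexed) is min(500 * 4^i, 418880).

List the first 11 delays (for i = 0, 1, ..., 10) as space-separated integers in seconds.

Computing each delay:
  i=0: min(500*4^0, 418880) = 500
  i=1: min(500*4^1, 418880) = 2000
  i=2: min(500*4^2, 418880) = 8000
  i=3: min(500*4^3, 418880) = 32000
  i=4: min(500*4^4, 418880) = 128000
  i=5: min(500*4^5, 418880) = 418880
  i=6: min(500*4^6, 418880) = 418880
  i=7: min(500*4^7, 418880) = 418880
  i=8: min(500*4^8, 418880) = 418880
  i=9: min(500*4^9, 418880) = 418880
  i=10: min(500*4^10, 418880) = 418880

Answer: 500 2000 8000 32000 128000 418880 418880 418880 418880 418880 418880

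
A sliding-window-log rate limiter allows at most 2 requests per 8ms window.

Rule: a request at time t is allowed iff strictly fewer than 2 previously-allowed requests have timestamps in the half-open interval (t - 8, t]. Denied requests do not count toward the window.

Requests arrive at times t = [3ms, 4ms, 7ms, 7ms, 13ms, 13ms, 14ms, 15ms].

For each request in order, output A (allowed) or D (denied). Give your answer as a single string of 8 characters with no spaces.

Answer: AADDAADD

Derivation:
Tracking allowed requests in the window:
  req#1 t=3ms: ALLOW
  req#2 t=4ms: ALLOW
  req#3 t=7ms: DENY
  req#4 t=7ms: DENY
  req#5 t=13ms: ALLOW
  req#6 t=13ms: ALLOW
  req#7 t=14ms: DENY
  req#8 t=15ms: DENY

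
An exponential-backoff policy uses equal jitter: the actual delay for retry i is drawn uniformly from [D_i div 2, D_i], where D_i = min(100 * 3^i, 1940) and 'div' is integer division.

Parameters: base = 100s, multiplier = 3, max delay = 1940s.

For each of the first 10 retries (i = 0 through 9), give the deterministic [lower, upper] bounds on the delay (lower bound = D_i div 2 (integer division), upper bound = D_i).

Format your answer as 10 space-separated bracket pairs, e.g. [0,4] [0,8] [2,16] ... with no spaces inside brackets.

Answer: [50,100] [150,300] [450,900] [970,1940] [970,1940] [970,1940] [970,1940] [970,1940] [970,1940] [970,1940]

Derivation:
Computing bounds per retry:
  i=0: D_i=min(100*3^0,1940)=100, bounds=[50,100]
  i=1: D_i=min(100*3^1,1940)=300, bounds=[150,300]
  i=2: D_i=min(100*3^2,1940)=900, bounds=[450,900]
  i=3: D_i=min(100*3^3,1940)=1940, bounds=[970,1940]
  i=4: D_i=min(100*3^4,1940)=1940, bounds=[970,1940]
  i=5: D_i=min(100*3^5,1940)=1940, bounds=[970,1940]
  i=6: D_i=min(100*3^6,1940)=1940, bounds=[970,1940]
  i=7: D_i=min(100*3^7,1940)=1940, bounds=[970,1940]
  i=8: D_i=min(100*3^8,1940)=1940, bounds=[970,1940]
  i=9: D_i=min(100*3^9,1940)=1940, bounds=[970,1940]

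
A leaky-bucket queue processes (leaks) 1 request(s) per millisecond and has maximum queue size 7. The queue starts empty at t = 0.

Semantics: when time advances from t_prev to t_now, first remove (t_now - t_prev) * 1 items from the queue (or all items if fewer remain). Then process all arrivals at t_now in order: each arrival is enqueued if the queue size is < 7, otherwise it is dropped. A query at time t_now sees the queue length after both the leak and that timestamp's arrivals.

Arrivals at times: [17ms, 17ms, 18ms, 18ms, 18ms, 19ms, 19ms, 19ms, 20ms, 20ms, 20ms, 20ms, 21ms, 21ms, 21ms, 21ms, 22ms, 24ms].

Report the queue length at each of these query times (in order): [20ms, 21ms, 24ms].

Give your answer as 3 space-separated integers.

Answer: 7 7 6

Derivation:
Queue lengths at query times:
  query t=20ms: backlog = 7
  query t=21ms: backlog = 7
  query t=24ms: backlog = 6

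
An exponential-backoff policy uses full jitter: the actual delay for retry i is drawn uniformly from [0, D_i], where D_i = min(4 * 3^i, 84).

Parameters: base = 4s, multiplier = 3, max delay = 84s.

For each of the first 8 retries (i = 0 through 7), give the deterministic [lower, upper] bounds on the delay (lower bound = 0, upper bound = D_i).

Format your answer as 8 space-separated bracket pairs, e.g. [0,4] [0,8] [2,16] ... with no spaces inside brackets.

Answer: [0,4] [0,12] [0,36] [0,84] [0,84] [0,84] [0,84] [0,84]

Derivation:
Computing bounds per retry:
  i=0: D_i=min(4*3^0,84)=4, bounds=[0,4]
  i=1: D_i=min(4*3^1,84)=12, bounds=[0,12]
  i=2: D_i=min(4*3^2,84)=36, bounds=[0,36]
  i=3: D_i=min(4*3^3,84)=84, bounds=[0,84]
  i=4: D_i=min(4*3^4,84)=84, bounds=[0,84]
  i=5: D_i=min(4*3^5,84)=84, bounds=[0,84]
  i=6: D_i=min(4*3^6,84)=84, bounds=[0,84]
  i=7: D_i=min(4*3^7,84)=84, bounds=[0,84]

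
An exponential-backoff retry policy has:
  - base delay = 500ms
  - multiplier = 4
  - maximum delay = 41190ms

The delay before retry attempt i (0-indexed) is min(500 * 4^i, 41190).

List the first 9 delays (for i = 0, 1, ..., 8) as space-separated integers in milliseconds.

Answer: 500 2000 8000 32000 41190 41190 41190 41190 41190

Derivation:
Computing each delay:
  i=0: min(500*4^0, 41190) = 500
  i=1: min(500*4^1, 41190) = 2000
  i=2: min(500*4^2, 41190) = 8000
  i=3: min(500*4^3, 41190) = 32000
  i=4: min(500*4^4, 41190) = 41190
  i=5: min(500*4^5, 41190) = 41190
  i=6: min(500*4^6, 41190) = 41190
  i=7: min(500*4^7, 41190) = 41190
  i=8: min(500*4^8, 41190) = 41190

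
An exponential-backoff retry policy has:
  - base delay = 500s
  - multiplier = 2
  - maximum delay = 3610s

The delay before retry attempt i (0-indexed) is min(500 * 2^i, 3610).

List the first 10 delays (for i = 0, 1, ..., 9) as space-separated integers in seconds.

Answer: 500 1000 2000 3610 3610 3610 3610 3610 3610 3610

Derivation:
Computing each delay:
  i=0: min(500*2^0, 3610) = 500
  i=1: min(500*2^1, 3610) = 1000
  i=2: min(500*2^2, 3610) = 2000
  i=3: min(500*2^3, 3610) = 3610
  i=4: min(500*2^4, 3610) = 3610
  i=5: min(500*2^5, 3610) = 3610
  i=6: min(500*2^6, 3610) = 3610
  i=7: min(500*2^7, 3610) = 3610
  i=8: min(500*2^8, 3610) = 3610
  i=9: min(500*2^9, 3610) = 3610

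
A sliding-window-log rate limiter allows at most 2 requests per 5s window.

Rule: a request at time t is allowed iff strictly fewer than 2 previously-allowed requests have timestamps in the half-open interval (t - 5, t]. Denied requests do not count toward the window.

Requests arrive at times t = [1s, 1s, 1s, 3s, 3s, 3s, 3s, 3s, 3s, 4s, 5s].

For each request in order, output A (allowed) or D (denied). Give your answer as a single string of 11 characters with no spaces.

Answer: AADDDDDDDDD

Derivation:
Tracking allowed requests in the window:
  req#1 t=1s: ALLOW
  req#2 t=1s: ALLOW
  req#3 t=1s: DENY
  req#4 t=3s: DENY
  req#5 t=3s: DENY
  req#6 t=3s: DENY
  req#7 t=3s: DENY
  req#8 t=3s: DENY
  req#9 t=3s: DENY
  req#10 t=4s: DENY
  req#11 t=5s: DENY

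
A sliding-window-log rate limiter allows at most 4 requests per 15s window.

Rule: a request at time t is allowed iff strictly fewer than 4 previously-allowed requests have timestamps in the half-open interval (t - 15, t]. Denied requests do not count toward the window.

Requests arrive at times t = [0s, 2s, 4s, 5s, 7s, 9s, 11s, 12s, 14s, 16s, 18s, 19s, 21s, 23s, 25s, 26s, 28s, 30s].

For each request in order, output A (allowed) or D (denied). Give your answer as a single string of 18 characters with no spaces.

Answer: AAAADDDDDAAAADDDDD

Derivation:
Tracking allowed requests in the window:
  req#1 t=0s: ALLOW
  req#2 t=2s: ALLOW
  req#3 t=4s: ALLOW
  req#4 t=5s: ALLOW
  req#5 t=7s: DENY
  req#6 t=9s: DENY
  req#7 t=11s: DENY
  req#8 t=12s: DENY
  req#9 t=14s: DENY
  req#10 t=16s: ALLOW
  req#11 t=18s: ALLOW
  req#12 t=19s: ALLOW
  req#13 t=21s: ALLOW
  req#14 t=23s: DENY
  req#15 t=25s: DENY
  req#16 t=26s: DENY
  req#17 t=28s: DENY
  req#18 t=30s: DENY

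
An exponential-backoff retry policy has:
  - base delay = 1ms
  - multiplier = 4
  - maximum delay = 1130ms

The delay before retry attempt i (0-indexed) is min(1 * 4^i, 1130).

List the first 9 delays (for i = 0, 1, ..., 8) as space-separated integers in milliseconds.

Answer: 1 4 16 64 256 1024 1130 1130 1130

Derivation:
Computing each delay:
  i=0: min(1*4^0, 1130) = 1
  i=1: min(1*4^1, 1130) = 4
  i=2: min(1*4^2, 1130) = 16
  i=3: min(1*4^3, 1130) = 64
  i=4: min(1*4^4, 1130) = 256
  i=5: min(1*4^5, 1130) = 1024
  i=6: min(1*4^6, 1130) = 1130
  i=7: min(1*4^7, 1130) = 1130
  i=8: min(1*4^8, 1130) = 1130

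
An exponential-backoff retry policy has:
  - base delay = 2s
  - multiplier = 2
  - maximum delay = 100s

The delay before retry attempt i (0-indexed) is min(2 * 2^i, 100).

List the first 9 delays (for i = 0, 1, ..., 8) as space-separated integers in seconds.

Answer: 2 4 8 16 32 64 100 100 100

Derivation:
Computing each delay:
  i=0: min(2*2^0, 100) = 2
  i=1: min(2*2^1, 100) = 4
  i=2: min(2*2^2, 100) = 8
  i=3: min(2*2^3, 100) = 16
  i=4: min(2*2^4, 100) = 32
  i=5: min(2*2^5, 100) = 64
  i=6: min(2*2^6, 100) = 100
  i=7: min(2*2^7, 100) = 100
  i=8: min(2*2^8, 100) = 100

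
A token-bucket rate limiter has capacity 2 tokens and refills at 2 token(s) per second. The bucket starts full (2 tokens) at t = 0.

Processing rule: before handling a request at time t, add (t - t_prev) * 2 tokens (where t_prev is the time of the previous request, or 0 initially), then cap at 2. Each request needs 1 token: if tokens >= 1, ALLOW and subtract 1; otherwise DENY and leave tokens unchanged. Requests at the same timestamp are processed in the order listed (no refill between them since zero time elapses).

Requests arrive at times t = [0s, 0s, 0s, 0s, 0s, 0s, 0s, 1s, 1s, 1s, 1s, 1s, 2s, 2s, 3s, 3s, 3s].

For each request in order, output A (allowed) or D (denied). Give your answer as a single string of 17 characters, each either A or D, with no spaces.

Answer: AADDDDDAADDDAAAAD

Derivation:
Simulating step by step:
  req#1 t=0s: ALLOW
  req#2 t=0s: ALLOW
  req#3 t=0s: DENY
  req#4 t=0s: DENY
  req#5 t=0s: DENY
  req#6 t=0s: DENY
  req#7 t=0s: DENY
  req#8 t=1s: ALLOW
  req#9 t=1s: ALLOW
  req#10 t=1s: DENY
  req#11 t=1s: DENY
  req#12 t=1s: DENY
  req#13 t=2s: ALLOW
  req#14 t=2s: ALLOW
  req#15 t=3s: ALLOW
  req#16 t=3s: ALLOW
  req#17 t=3s: DENY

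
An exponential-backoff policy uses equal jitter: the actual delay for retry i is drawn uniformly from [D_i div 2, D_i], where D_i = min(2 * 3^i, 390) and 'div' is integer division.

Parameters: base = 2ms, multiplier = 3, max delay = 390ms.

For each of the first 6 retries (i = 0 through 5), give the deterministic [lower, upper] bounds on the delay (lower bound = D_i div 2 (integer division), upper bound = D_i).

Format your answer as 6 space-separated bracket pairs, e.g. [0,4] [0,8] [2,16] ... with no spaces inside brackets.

Answer: [1,2] [3,6] [9,18] [27,54] [81,162] [195,390]

Derivation:
Computing bounds per retry:
  i=0: D_i=min(2*3^0,390)=2, bounds=[1,2]
  i=1: D_i=min(2*3^1,390)=6, bounds=[3,6]
  i=2: D_i=min(2*3^2,390)=18, bounds=[9,18]
  i=3: D_i=min(2*3^3,390)=54, bounds=[27,54]
  i=4: D_i=min(2*3^4,390)=162, bounds=[81,162]
  i=5: D_i=min(2*3^5,390)=390, bounds=[195,390]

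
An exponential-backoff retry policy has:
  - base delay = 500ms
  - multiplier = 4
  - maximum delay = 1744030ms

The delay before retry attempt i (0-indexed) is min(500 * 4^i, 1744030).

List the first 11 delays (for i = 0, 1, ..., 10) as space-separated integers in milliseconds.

Computing each delay:
  i=0: min(500*4^0, 1744030) = 500
  i=1: min(500*4^1, 1744030) = 2000
  i=2: min(500*4^2, 1744030) = 8000
  i=3: min(500*4^3, 1744030) = 32000
  i=4: min(500*4^4, 1744030) = 128000
  i=5: min(500*4^5, 1744030) = 512000
  i=6: min(500*4^6, 1744030) = 1744030
  i=7: min(500*4^7, 1744030) = 1744030
  i=8: min(500*4^8, 1744030) = 1744030
  i=9: min(500*4^9, 1744030) = 1744030
  i=10: min(500*4^10, 1744030) = 1744030

Answer: 500 2000 8000 32000 128000 512000 1744030 1744030 1744030 1744030 1744030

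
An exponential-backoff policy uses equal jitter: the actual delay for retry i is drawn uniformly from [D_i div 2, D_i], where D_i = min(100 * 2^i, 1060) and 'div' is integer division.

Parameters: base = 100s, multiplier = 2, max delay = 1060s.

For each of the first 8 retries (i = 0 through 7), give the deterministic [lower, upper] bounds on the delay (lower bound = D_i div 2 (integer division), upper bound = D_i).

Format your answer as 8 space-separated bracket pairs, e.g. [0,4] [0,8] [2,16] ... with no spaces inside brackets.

Computing bounds per retry:
  i=0: D_i=min(100*2^0,1060)=100, bounds=[50,100]
  i=1: D_i=min(100*2^1,1060)=200, bounds=[100,200]
  i=2: D_i=min(100*2^2,1060)=400, bounds=[200,400]
  i=3: D_i=min(100*2^3,1060)=800, bounds=[400,800]
  i=4: D_i=min(100*2^4,1060)=1060, bounds=[530,1060]
  i=5: D_i=min(100*2^5,1060)=1060, bounds=[530,1060]
  i=6: D_i=min(100*2^6,1060)=1060, bounds=[530,1060]
  i=7: D_i=min(100*2^7,1060)=1060, bounds=[530,1060]

Answer: [50,100] [100,200] [200,400] [400,800] [530,1060] [530,1060] [530,1060] [530,1060]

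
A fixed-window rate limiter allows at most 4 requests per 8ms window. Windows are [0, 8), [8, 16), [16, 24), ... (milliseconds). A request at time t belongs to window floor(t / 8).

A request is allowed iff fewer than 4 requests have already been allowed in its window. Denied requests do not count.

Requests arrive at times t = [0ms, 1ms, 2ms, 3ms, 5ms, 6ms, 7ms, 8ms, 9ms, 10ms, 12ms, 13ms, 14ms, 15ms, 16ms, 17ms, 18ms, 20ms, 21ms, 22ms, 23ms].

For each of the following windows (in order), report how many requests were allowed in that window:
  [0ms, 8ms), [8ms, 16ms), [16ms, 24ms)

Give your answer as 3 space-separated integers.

Processing requests:
  req#1 t=0ms (window 0): ALLOW
  req#2 t=1ms (window 0): ALLOW
  req#3 t=2ms (window 0): ALLOW
  req#4 t=3ms (window 0): ALLOW
  req#5 t=5ms (window 0): DENY
  req#6 t=6ms (window 0): DENY
  req#7 t=7ms (window 0): DENY
  req#8 t=8ms (window 1): ALLOW
  req#9 t=9ms (window 1): ALLOW
  req#10 t=10ms (window 1): ALLOW
  req#11 t=12ms (window 1): ALLOW
  req#12 t=13ms (window 1): DENY
  req#13 t=14ms (window 1): DENY
  req#14 t=15ms (window 1): DENY
  req#15 t=16ms (window 2): ALLOW
  req#16 t=17ms (window 2): ALLOW
  req#17 t=18ms (window 2): ALLOW
  req#18 t=20ms (window 2): ALLOW
  req#19 t=21ms (window 2): DENY
  req#20 t=22ms (window 2): DENY
  req#21 t=23ms (window 2): DENY

Allowed counts by window: 4 4 4

Answer: 4 4 4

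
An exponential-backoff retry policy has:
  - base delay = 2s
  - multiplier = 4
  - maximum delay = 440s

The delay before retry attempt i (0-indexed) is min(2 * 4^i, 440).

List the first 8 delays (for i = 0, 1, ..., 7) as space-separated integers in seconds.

Computing each delay:
  i=0: min(2*4^0, 440) = 2
  i=1: min(2*4^1, 440) = 8
  i=2: min(2*4^2, 440) = 32
  i=3: min(2*4^3, 440) = 128
  i=4: min(2*4^4, 440) = 440
  i=5: min(2*4^5, 440) = 440
  i=6: min(2*4^6, 440) = 440
  i=7: min(2*4^7, 440) = 440

Answer: 2 8 32 128 440 440 440 440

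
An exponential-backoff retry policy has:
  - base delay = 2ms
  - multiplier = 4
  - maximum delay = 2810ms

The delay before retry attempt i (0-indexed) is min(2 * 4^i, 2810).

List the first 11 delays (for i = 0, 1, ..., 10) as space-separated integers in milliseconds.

Computing each delay:
  i=0: min(2*4^0, 2810) = 2
  i=1: min(2*4^1, 2810) = 8
  i=2: min(2*4^2, 2810) = 32
  i=3: min(2*4^3, 2810) = 128
  i=4: min(2*4^4, 2810) = 512
  i=5: min(2*4^5, 2810) = 2048
  i=6: min(2*4^6, 2810) = 2810
  i=7: min(2*4^7, 2810) = 2810
  i=8: min(2*4^8, 2810) = 2810
  i=9: min(2*4^9, 2810) = 2810
  i=10: min(2*4^10, 2810) = 2810

Answer: 2 8 32 128 512 2048 2810 2810 2810 2810 2810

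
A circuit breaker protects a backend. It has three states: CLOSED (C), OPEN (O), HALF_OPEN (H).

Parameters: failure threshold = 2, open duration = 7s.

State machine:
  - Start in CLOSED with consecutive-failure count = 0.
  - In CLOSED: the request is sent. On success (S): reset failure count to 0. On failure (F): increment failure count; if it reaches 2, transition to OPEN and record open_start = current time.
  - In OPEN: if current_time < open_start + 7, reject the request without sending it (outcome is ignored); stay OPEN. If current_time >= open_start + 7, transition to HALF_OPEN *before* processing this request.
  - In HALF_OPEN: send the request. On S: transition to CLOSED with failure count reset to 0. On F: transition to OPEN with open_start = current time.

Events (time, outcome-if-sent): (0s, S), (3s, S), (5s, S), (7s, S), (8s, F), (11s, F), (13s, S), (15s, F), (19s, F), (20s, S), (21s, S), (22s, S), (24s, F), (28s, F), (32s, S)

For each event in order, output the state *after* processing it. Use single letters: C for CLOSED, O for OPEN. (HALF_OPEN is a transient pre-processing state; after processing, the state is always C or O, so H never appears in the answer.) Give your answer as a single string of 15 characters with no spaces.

State after each event:
  event#1 t=0s outcome=S: state=CLOSED
  event#2 t=3s outcome=S: state=CLOSED
  event#3 t=5s outcome=S: state=CLOSED
  event#4 t=7s outcome=S: state=CLOSED
  event#5 t=8s outcome=F: state=CLOSED
  event#6 t=11s outcome=F: state=OPEN
  event#7 t=13s outcome=S: state=OPEN
  event#8 t=15s outcome=F: state=OPEN
  event#9 t=19s outcome=F: state=OPEN
  event#10 t=20s outcome=S: state=OPEN
  event#11 t=21s outcome=S: state=OPEN
  event#12 t=22s outcome=S: state=OPEN
  event#13 t=24s outcome=F: state=OPEN
  event#14 t=28s outcome=F: state=OPEN
  event#15 t=32s outcome=S: state=OPEN

Answer: CCCCCOOOOOOOOOO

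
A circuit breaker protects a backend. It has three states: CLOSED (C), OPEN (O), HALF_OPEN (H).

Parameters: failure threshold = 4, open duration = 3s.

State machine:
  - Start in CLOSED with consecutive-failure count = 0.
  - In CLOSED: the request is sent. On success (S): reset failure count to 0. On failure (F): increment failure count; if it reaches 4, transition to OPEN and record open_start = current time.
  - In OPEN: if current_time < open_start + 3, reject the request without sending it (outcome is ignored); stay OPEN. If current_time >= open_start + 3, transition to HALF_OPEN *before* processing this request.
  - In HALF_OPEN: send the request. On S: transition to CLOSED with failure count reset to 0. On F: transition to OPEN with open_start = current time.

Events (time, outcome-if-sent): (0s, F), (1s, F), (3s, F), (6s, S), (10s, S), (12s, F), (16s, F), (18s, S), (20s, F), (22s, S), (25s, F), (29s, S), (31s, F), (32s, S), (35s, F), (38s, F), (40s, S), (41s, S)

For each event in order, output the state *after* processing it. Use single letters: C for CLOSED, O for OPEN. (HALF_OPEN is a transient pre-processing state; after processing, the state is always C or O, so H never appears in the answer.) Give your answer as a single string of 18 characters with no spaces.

State after each event:
  event#1 t=0s outcome=F: state=CLOSED
  event#2 t=1s outcome=F: state=CLOSED
  event#3 t=3s outcome=F: state=CLOSED
  event#4 t=6s outcome=S: state=CLOSED
  event#5 t=10s outcome=S: state=CLOSED
  event#6 t=12s outcome=F: state=CLOSED
  event#7 t=16s outcome=F: state=CLOSED
  event#8 t=18s outcome=S: state=CLOSED
  event#9 t=20s outcome=F: state=CLOSED
  event#10 t=22s outcome=S: state=CLOSED
  event#11 t=25s outcome=F: state=CLOSED
  event#12 t=29s outcome=S: state=CLOSED
  event#13 t=31s outcome=F: state=CLOSED
  event#14 t=32s outcome=S: state=CLOSED
  event#15 t=35s outcome=F: state=CLOSED
  event#16 t=38s outcome=F: state=CLOSED
  event#17 t=40s outcome=S: state=CLOSED
  event#18 t=41s outcome=S: state=CLOSED

Answer: CCCCCCCCCCCCCCCCCC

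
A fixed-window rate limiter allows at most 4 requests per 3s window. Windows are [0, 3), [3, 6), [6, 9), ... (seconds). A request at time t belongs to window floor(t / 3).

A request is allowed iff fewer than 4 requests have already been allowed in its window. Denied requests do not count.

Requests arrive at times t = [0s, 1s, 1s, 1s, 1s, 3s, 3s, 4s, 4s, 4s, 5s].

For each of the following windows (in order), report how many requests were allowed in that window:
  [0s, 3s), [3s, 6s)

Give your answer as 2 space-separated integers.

Processing requests:
  req#1 t=0s (window 0): ALLOW
  req#2 t=1s (window 0): ALLOW
  req#3 t=1s (window 0): ALLOW
  req#4 t=1s (window 0): ALLOW
  req#5 t=1s (window 0): DENY
  req#6 t=3s (window 1): ALLOW
  req#7 t=3s (window 1): ALLOW
  req#8 t=4s (window 1): ALLOW
  req#9 t=4s (window 1): ALLOW
  req#10 t=4s (window 1): DENY
  req#11 t=5s (window 1): DENY

Allowed counts by window: 4 4

Answer: 4 4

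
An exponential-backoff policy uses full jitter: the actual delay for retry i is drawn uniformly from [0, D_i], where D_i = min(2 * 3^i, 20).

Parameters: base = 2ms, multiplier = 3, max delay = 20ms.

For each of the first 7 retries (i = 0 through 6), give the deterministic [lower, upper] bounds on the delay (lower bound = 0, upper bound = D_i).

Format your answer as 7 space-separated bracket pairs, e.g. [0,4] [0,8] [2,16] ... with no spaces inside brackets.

Computing bounds per retry:
  i=0: D_i=min(2*3^0,20)=2, bounds=[0,2]
  i=1: D_i=min(2*3^1,20)=6, bounds=[0,6]
  i=2: D_i=min(2*3^2,20)=18, bounds=[0,18]
  i=3: D_i=min(2*3^3,20)=20, bounds=[0,20]
  i=4: D_i=min(2*3^4,20)=20, bounds=[0,20]
  i=5: D_i=min(2*3^5,20)=20, bounds=[0,20]
  i=6: D_i=min(2*3^6,20)=20, bounds=[0,20]

Answer: [0,2] [0,6] [0,18] [0,20] [0,20] [0,20] [0,20]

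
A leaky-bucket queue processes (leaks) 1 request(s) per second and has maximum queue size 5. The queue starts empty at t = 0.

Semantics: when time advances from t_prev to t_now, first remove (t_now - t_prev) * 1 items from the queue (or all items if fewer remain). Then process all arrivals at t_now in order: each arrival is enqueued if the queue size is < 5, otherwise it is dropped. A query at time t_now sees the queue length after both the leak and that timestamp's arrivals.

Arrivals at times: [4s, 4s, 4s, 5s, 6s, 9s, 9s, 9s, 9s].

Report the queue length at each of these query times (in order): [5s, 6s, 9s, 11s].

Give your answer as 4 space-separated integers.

Answer: 3 3 4 2

Derivation:
Queue lengths at query times:
  query t=5s: backlog = 3
  query t=6s: backlog = 3
  query t=9s: backlog = 4
  query t=11s: backlog = 2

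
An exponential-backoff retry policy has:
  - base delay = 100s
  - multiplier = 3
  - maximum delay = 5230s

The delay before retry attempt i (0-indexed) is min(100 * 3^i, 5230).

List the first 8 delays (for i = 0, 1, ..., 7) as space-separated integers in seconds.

Computing each delay:
  i=0: min(100*3^0, 5230) = 100
  i=1: min(100*3^1, 5230) = 300
  i=2: min(100*3^2, 5230) = 900
  i=3: min(100*3^3, 5230) = 2700
  i=4: min(100*3^4, 5230) = 5230
  i=5: min(100*3^5, 5230) = 5230
  i=6: min(100*3^6, 5230) = 5230
  i=7: min(100*3^7, 5230) = 5230

Answer: 100 300 900 2700 5230 5230 5230 5230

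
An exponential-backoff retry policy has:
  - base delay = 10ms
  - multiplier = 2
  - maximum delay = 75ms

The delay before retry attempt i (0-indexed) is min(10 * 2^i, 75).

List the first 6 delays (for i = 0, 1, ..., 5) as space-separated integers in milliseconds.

Computing each delay:
  i=0: min(10*2^0, 75) = 10
  i=1: min(10*2^1, 75) = 20
  i=2: min(10*2^2, 75) = 40
  i=3: min(10*2^3, 75) = 75
  i=4: min(10*2^4, 75) = 75
  i=5: min(10*2^5, 75) = 75

Answer: 10 20 40 75 75 75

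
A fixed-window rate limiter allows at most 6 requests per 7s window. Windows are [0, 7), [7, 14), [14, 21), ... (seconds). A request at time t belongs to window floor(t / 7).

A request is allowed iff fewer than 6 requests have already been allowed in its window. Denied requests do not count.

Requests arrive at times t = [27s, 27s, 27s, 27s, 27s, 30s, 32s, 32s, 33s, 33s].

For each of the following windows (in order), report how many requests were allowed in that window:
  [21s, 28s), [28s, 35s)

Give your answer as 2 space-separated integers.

Processing requests:
  req#1 t=27s (window 3): ALLOW
  req#2 t=27s (window 3): ALLOW
  req#3 t=27s (window 3): ALLOW
  req#4 t=27s (window 3): ALLOW
  req#5 t=27s (window 3): ALLOW
  req#6 t=30s (window 4): ALLOW
  req#7 t=32s (window 4): ALLOW
  req#8 t=32s (window 4): ALLOW
  req#9 t=33s (window 4): ALLOW
  req#10 t=33s (window 4): ALLOW

Allowed counts by window: 5 5

Answer: 5 5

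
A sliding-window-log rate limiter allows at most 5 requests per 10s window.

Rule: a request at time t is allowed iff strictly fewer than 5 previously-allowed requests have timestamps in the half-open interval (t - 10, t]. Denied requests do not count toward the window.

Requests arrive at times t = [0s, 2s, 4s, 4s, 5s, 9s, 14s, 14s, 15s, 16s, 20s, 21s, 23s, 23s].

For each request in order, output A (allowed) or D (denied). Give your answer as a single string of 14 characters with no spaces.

Tracking allowed requests in the window:
  req#1 t=0s: ALLOW
  req#2 t=2s: ALLOW
  req#3 t=4s: ALLOW
  req#4 t=4s: ALLOW
  req#5 t=5s: ALLOW
  req#6 t=9s: DENY
  req#7 t=14s: ALLOW
  req#8 t=14s: ALLOW
  req#9 t=15s: ALLOW
  req#10 t=16s: ALLOW
  req#11 t=20s: ALLOW
  req#12 t=21s: DENY
  req#13 t=23s: DENY
  req#14 t=23s: DENY

Answer: AAAAADAAAAADDD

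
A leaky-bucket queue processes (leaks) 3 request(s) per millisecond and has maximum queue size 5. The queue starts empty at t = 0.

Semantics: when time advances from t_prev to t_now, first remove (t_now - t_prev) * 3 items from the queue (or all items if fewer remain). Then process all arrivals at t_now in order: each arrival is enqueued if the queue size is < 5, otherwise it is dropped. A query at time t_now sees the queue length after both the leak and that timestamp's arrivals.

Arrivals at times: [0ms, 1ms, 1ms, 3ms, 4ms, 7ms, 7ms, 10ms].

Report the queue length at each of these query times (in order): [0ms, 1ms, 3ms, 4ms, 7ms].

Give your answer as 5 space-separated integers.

Answer: 1 2 1 1 2

Derivation:
Queue lengths at query times:
  query t=0ms: backlog = 1
  query t=1ms: backlog = 2
  query t=3ms: backlog = 1
  query t=4ms: backlog = 1
  query t=7ms: backlog = 2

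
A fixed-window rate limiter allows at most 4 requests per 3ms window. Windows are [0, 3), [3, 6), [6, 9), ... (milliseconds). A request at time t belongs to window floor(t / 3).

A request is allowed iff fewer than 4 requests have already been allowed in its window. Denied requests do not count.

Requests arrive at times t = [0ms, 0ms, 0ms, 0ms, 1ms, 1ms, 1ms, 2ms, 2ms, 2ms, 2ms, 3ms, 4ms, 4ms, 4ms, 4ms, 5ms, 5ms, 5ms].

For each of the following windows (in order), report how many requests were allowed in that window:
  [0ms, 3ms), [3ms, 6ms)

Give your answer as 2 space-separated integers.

Answer: 4 4

Derivation:
Processing requests:
  req#1 t=0ms (window 0): ALLOW
  req#2 t=0ms (window 0): ALLOW
  req#3 t=0ms (window 0): ALLOW
  req#4 t=0ms (window 0): ALLOW
  req#5 t=1ms (window 0): DENY
  req#6 t=1ms (window 0): DENY
  req#7 t=1ms (window 0): DENY
  req#8 t=2ms (window 0): DENY
  req#9 t=2ms (window 0): DENY
  req#10 t=2ms (window 0): DENY
  req#11 t=2ms (window 0): DENY
  req#12 t=3ms (window 1): ALLOW
  req#13 t=4ms (window 1): ALLOW
  req#14 t=4ms (window 1): ALLOW
  req#15 t=4ms (window 1): ALLOW
  req#16 t=4ms (window 1): DENY
  req#17 t=5ms (window 1): DENY
  req#18 t=5ms (window 1): DENY
  req#19 t=5ms (window 1): DENY

Allowed counts by window: 4 4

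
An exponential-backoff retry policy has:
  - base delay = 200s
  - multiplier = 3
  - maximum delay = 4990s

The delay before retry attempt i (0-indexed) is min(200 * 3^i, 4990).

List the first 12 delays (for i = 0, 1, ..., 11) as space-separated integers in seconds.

Answer: 200 600 1800 4990 4990 4990 4990 4990 4990 4990 4990 4990

Derivation:
Computing each delay:
  i=0: min(200*3^0, 4990) = 200
  i=1: min(200*3^1, 4990) = 600
  i=2: min(200*3^2, 4990) = 1800
  i=3: min(200*3^3, 4990) = 4990
  i=4: min(200*3^4, 4990) = 4990
  i=5: min(200*3^5, 4990) = 4990
  i=6: min(200*3^6, 4990) = 4990
  i=7: min(200*3^7, 4990) = 4990
  i=8: min(200*3^8, 4990) = 4990
  i=9: min(200*3^9, 4990) = 4990
  i=10: min(200*3^10, 4990) = 4990
  i=11: min(200*3^11, 4990) = 4990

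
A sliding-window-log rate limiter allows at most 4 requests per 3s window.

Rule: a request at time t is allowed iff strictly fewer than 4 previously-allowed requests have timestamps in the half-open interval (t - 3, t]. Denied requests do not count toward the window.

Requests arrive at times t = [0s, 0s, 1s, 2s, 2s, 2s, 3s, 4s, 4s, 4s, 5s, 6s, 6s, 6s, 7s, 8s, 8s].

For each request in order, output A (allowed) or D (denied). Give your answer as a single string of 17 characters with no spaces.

Answer: AAAADDAAADAADDAAA

Derivation:
Tracking allowed requests in the window:
  req#1 t=0s: ALLOW
  req#2 t=0s: ALLOW
  req#3 t=1s: ALLOW
  req#4 t=2s: ALLOW
  req#5 t=2s: DENY
  req#6 t=2s: DENY
  req#7 t=3s: ALLOW
  req#8 t=4s: ALLOW
  req#9 t=4s: ALLOW
  req#10 t=4s: DENY
  req#11 t=5s: ALLOW
  req#12 t=6s: ALLOW
  req#13 t=6s: DENY
  req#14 t=6s: DENY
  req#15 t=7s: ALLOW
  req#16 t=8s: ALLOW
  req#17 t=8s: ALLOW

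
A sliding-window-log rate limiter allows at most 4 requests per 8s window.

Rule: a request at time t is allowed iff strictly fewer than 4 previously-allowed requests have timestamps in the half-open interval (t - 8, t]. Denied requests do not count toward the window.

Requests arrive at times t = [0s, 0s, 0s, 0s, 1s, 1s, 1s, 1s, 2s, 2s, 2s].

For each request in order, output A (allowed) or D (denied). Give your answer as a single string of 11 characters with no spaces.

Answer: AAAADDDDDDD

Derivation:
Tracking allowed requests in the window:
  req#1 t=0s: ALLOW
  req#2 t=0s: ALLOW
  req#3 t=0s: ALLOW
  req#4 t=0s: ALLOW
  req#5 t=1s: DENY
  req#6 t=1s: DENY
  req#7 t=1s: DENY
  req#8 t=1s: DENY
  req#9 t=2s: DENY
  req#10 t=2s: DENY
  req#11 t=2s: DENY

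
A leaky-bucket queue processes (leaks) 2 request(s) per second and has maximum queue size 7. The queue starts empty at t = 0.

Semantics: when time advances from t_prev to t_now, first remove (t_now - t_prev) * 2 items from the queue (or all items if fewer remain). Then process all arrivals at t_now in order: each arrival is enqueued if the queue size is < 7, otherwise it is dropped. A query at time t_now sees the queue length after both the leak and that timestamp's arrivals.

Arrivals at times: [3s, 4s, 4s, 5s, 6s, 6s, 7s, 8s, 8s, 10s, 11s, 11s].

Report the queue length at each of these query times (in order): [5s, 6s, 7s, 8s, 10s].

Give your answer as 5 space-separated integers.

Answer: 1 2 1 2 1

Derivation:
Queue lengths at query times:
  query t=5s: backlog = 1
  query t=6s: backlog = 2
  query t=7s: backlog = 1
  query t=8s: backlog = 2
  query t=10s: backlog = 1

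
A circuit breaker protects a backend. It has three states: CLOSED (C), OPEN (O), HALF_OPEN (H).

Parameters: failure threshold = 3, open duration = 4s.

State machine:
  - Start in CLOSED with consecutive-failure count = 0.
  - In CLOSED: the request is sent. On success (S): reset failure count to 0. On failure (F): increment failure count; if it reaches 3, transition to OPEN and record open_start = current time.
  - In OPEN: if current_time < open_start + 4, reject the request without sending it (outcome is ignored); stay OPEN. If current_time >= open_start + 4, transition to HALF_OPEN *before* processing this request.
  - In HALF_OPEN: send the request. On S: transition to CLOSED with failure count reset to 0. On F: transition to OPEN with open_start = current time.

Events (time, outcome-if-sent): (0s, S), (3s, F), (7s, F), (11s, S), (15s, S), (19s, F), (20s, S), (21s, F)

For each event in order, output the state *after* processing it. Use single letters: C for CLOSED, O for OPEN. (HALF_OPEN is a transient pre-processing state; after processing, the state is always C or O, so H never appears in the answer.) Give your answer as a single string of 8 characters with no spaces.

Answer: CCCCCCCC

Derivation:
State after each event:
  event#1 t=0s outcome=S: state=CLOSED
  event#2 t=3s outcome=F: state=CLOSED
  event#3 t=7s outcome=F: state=CLOSED
  event#4 t=11s outcome=S: state=CLOSED
  event#5 t=15s outcome=S: state=CLOSED
  event#6 t=19s outcome=F: state=CLOSED
  event#7 t=20s outcome=S: state=CLOSED
  event#8 t=21s outcome=F: state=CLOSED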